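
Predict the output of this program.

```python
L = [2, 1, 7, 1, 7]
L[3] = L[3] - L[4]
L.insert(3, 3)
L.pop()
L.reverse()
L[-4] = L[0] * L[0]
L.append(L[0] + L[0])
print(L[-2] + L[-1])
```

-10

L[3] = L[3]-L[4] = 1-7 = -6 → [2, 1, 7, -6, 7]
insert 3 at 3 → [2, 1, 7, 3, -6, 7]
pop() removes 7 → [2, 1, 7, 3, -6]
reverse → [-6, 3, 7, 1, 2]
L[-4] = L[0]*L[0] = (-6)*(-6) = 36 → [-6, 36, 7, 1, 2]
append L[0]+L[0] = (-6)+(-6) = -12 → [-6, 36, 7, 1, 2, -12]
L[-2]+L[-1] = 2+(-12) = -10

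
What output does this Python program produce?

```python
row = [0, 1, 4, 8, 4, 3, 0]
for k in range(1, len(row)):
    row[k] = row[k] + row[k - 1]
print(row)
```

[0, 1, 5, 13, 17, 20, 20]

k=1: row[1] = 1+0 = 1 → [0, 1, 4, 8, 4, 3, 0]
k=2: row[2] = 4+1 = 5 → [0, 1, 5, 8, 4, 3, 0]
k=3: row[3] = 8+5 = 13 → [0, 1, 5, 13, 4, 3, 0]
k=4: row[4] = 4+13 = 17 → [0, 1, 5, 13, 17, 3, 0]
k=5: row[5] = 3+17 = 20 → [0, 1, 5, 13, 17, 20, 0]
k=6: row[6] = 0+20 = 20 → [0, 1, 5, 13, 17, 20, 20]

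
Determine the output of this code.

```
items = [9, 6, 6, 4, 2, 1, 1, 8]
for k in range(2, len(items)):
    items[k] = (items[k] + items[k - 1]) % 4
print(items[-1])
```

k=2: items[2] = (6+6)%4 = 0 → [9, 6, 0, 4, 2, 1, 1, 8]
k=3: items[3] = (4+0)%4 = 0 → [9, 6, 0, 0, 2, 1, 1, 8]
k=4: items[4] = (2+0)%4 = 2 → [9, 6, 0, 0, 2, 1, 1, 8]
k=5: items[5] = (1+2)%4 = 3 → [9, 6, 0, 0, 2, 3, 1, 8]
k=6: items[6] = (1+3)%4 = 0 → [9, 6, 0, 0, 2, 3, 0, 8]
k=7: items[7] = (8+0)%4 = 0 → [9, 6, 0, 0, 2, 3, 0, 0]

0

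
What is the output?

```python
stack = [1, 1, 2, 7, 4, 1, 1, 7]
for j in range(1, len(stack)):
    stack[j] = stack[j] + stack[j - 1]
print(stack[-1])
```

j=1: stack[1] = 1+1 = 2 → [1, 2, 2, 7, 4, 1, 1, 7]
j=2: stack[2] = 2+2 = 4 → [1, 2, 4, 7, 4, 1, 1, 7]
j=3: stack[3] = 7+4 = 11 → [1, 2, 4, 11, 4, 1, 1, 7]
j=4: stack[4] = 4+11 = 15 → [1, 2, 4, 11, 15, 1, 1, 7]
j=5: stack[5] = 1+15 = 16 → [1, 2, 4, 11, 15, 16, 1, 7]
j=6: stack[6] = 1+16 = 17 → [1, 2, 4, 11, 15, 16, 17, 7]
j=7: stack[7] = 7+17 = 24 → [1, 2, 4, 11, 15, 16, 17, 24]

24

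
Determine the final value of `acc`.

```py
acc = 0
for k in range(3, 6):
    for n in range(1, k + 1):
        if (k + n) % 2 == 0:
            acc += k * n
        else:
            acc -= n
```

k=3,n=1: even sum, acc = 0+3 = 3
k=3,n=2: odd sum, acc = 3-2 = 1
k=3,n=3: even sum, acc = 1+9 = 10
k=4,n=1: odd sum, acc = 10-1 = 9
k=4,n=2: even sum, acc = 9+8 = 17
k=4,n=3: odd sum, acc = 17-3 = 14
k=4,n=4: even sum, acc = 14+16 = 30
k=5,n=1: even sum, acc = 30+5 = 35
k=5,n=2: odd sum, acc = 35-2 = 33
k=5,n=3: even sum, acc = 33+15 = 48
k=5,n=4: odd sum, acc = 48-4 = 44
k=5,n=5: even sum, acc = 44+25 = 69

69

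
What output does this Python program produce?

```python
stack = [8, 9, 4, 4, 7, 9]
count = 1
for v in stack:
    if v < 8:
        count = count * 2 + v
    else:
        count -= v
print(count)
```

v=8: not <8, count = 1-8 = -7
v=9: not <8, count = (-7)-9 = -16
v=4: <8, count = (-16)*2+4 = -28
v=4: <8, count = (-28)*2+4 = -52
v=7: <8, count = (-52)*2+7 = -97
v=9: not <8, count = (-97)-9 = -106

-106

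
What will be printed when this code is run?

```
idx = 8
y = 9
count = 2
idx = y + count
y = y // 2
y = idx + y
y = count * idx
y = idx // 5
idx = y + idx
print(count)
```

idx = 9+2 = 11
y = 9//2 = 4
y = 11+4 = 15
y = 2*11 = 22
y = 11//5 = 2
idx = 2+11 = 13

2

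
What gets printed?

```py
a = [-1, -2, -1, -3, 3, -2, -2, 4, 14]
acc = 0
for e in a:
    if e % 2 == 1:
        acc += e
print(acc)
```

-2

e=-1: odd, acc = 0+(-1) = -1
e=-2: not odd
e=-1: odd, acc = (-1)+(-1) = -2
e=-3: odd, acc = (-2)+(-3) = -5
e=3: odd, acc = (-5)+3 = -2
e=-2: not odd
e=-2: not odd
e=4: not odd
e=14: not odd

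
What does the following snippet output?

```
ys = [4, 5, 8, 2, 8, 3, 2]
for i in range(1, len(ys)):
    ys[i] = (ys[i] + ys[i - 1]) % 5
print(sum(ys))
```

18

i=1: ys[1] = (5+4)%5 = 4 → [4, 4, 8, 2, 8, 3, 2]
i=2: ys[2] = (8+4)%5 = 2 → [4, 4, 2, 2, 8, 3, 2]
i=3: ys[3] = (2+2)%5 = 4 → [4, 4, 2, 4, 8, 3, 2]
i=4: ys[4] = (8+4)%5 = 2 → [4, 4, 2, 4, 2, 3, 2]
i=5: ys[5] = (3+2)%5 = 0 → [4, 4, 2, 4, 2, 0, 2]
i=6: ys[6] = (2+0)%5 = 2 → [4, 4, 2, 4, 2, 0, 2]
sum = 18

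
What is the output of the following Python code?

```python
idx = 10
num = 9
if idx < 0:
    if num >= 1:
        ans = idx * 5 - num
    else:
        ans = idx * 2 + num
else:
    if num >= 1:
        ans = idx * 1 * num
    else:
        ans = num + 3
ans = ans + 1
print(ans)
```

idx=10, num=9
idx < 0 is False; num >= 1 is True
→ ans = idx * 1 * num = 90
ans = 90+1 = 91

91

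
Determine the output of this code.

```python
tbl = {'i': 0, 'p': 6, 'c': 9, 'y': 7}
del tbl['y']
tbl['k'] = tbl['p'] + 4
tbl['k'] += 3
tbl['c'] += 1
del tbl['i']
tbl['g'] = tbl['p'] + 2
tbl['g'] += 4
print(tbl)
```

{'p': 6, 'c': 10, 'k': 13, 'g': 12}

del 'y' → {'i': 0, 'p': 6, 'c': 9}
tbl['k'] = tbl['p']+4 = 10 → {'i': 0, 'p': 6, 'c': 9, 'k': 10}
tbl['k'] = 10+3 = 13 → {'i': 0, 'p': 6, 'c': 9, 'k': 13}
tbl['c'] = 9+1 = 10 → {'i': 0, 'p': 6, 'c': 10, 'k': 13}
del 'i' → {'p': 6, 'c': 10, 'k': 13}
tbl['g'] = tbl['p']+2 = 8 → {'p': 6, 'c': 10, 'k': 13, 'g': 8}
tbl['g'] = 8+4 = 12 → {'p': 6, 'c': 10, 'k': 13, 'g': 12}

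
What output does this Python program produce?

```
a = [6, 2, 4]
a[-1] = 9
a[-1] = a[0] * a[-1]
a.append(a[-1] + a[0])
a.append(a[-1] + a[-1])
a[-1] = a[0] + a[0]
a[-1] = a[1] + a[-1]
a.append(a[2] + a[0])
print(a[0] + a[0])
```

a[-1] = 9 → [6, 2, 9]
a[-1] = a[0]*a[-1] = 6*9 = 54 → [6, 2, 54]
append a[-1]+a[0] = 54+6 = 60 → [6, 2, 54, 60]
append a[-1]+a[-1] = 60+60 = 120 → [6, 2, 54, 60, 120]
a[-1] = a[0]+a[0] = 6+6 = 12 → [6, 2, 54, 60, 12]
a[-1] = a[1]+a[-1] = 2+12 = 14 → [6, 2, 54, 60, 14]
append a[2]+a[0] = 54+6 = 60 → [6, 2, 54, 60, 14, 60]
a[0]+a[0] = 6+6 = 12

12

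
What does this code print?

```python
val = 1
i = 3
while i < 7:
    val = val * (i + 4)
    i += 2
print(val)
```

i=3: val = 1*7 = 7
i=5: val = 7*9 = 63

63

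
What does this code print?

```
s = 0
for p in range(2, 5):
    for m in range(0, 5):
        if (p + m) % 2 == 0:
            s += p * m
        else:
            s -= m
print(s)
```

p=2,m=0: even sum, s = 0+0 = 0
p=2,m=1: odd sum, s = 0-1 = -1
p=2,m=2: even sum, s = (-1)+4 = 3
p=2,m=3: odd sum, s = 3-3 = 0
p=2,m=4: even sum, s = 0+8 = 8
p=3,m=0: odd sum, s = 8-0 = 8
p=3,m=1: even sum, s = 8+3 = 11
p=3,m=2: odd sum, s = 11-2 = 9
p=3,m=3: even sum, s = 9+9 = 18
p=3,m=4: odd sum, s = 18-4 = 14
p=4,m=0: even sum, s = 14+0 = 14
p=4,m=1: odd sum, s = 14-1 = 13
p=4,m=2: even sum, s = 13+8 = 21
p=4,m=3: odd sum, s = 21-3 = 18
p=4,m=4: even sum, s = 18+16 = 34

34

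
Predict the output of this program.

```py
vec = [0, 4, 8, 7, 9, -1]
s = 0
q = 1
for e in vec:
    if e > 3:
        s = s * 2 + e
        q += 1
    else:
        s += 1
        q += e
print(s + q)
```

e=0: not >3, s = 0+1 = 1; q=1
e=4: >3, s = 1*2+4 = 6; q=2
e=8: >3, s = 6*2+8 = 20; q=3
e=7: >3, s = 20*2+7 = 47; q=4
e=9: >3, s = 47*2+9 = 103; q=5
e=-1: not >3, s = 103+1 = 104; q=4
s+q = 104+4 = 108

108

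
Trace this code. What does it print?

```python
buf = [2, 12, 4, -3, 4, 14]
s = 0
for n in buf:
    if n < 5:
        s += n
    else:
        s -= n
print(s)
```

-19

n=2: <5, s = 0+2 = 2
n=12: not <5, s = 2-12 = -10
n=4: <5, s = (-10)+4 = -6
n=-3: <5, s = (-6)+(-3) = -9
n=4: <5, s = (-9)+4 = -5
n=14: not <5, s = (-5)-14 = -19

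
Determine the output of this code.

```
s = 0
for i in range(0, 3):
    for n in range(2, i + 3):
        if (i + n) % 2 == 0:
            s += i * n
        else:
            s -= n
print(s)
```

10

i=0,n=2: even sum, s = 0+0 = 0
i=1,n=2: odd sum, s = 0-2 = -2
i=1,n=3: even sum, s = (-2)+3 = 1
i=2,n=2: even sum, s = 1+4 = 5
i=2,n=3: odd sum, s = 5-3 = 2
i=2,n=4: even sum, s = 2+8 = 10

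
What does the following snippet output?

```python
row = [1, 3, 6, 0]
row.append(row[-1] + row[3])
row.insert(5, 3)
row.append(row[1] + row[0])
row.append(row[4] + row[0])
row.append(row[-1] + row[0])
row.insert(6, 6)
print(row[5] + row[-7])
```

append row[-1]+row[3] = 0+0 = 0 → [1, 3, 6, 0, 0]
insert 3 at 5 → [1, 3, 6, 0, 0, 3]
append row[1]+row[0] = 3+1 = 4 → [1, 3, 6, 0, 0, 3, 4]
append row[4]+row[0] = 0+1 = 1 → [1, 3, 6, 0, 0, 3, 4, 1]
append row[-1]+row[0] = 1+1 = 2 → [1, 3, 6, 0, 0, 3, 4, 1, 2]
insert 6 at 6 → [1, 3, 6, 0, 0, 3, 6, 4, 1, 2]
row[5]+row[-7] = 3+0 = 3

3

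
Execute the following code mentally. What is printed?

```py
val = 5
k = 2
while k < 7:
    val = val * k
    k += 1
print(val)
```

3600

k=2: val = 5*2 = 10
k=3: val = 10*3 = 30
k=4: val = 30*4 = 120
k=5: val = 120*5 = 600
k=6: val = 600*6 = 3600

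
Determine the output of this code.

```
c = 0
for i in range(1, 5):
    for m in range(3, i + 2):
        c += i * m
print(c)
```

75

i=2,m=3: c = 0+6 = 6
i=3,m=3: c = 6+9 = 15
i=3,m=4: c = 15+12 = 27
i=4,m=3: c = 27+12 = 39
i=4,m=4: c = 39+16 = 55
i=4,m=5: c = 55+20 = 75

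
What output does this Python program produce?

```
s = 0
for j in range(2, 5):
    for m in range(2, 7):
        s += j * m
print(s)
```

j=2,m=2: s = 0+4 = 4
j=2,m=3: s = 4+6 = 10
j=2,m=4: s = 10+8 = 18
j=2,m=5: s = 18+10 = 28
j=2,m=6: s = 28+12 = 40
j=3,m=2: s = 40+6 = 46
j=3,m=3: s = 46+9 = 55
j=3,m=4: s = 55+12 = 67
j=3,m=5: s = 67+15 = 82
j=3,m=6: s = 82+18 = 100
j=4,m=2: s = 100+8 = 108
j=4,m=3: s = 108+12 = 120
j=4,m=4: s = 120+16 = 136
j=4,m=5: s = 136+20 = 156
j=4,m=6: s = 156+24 = 180

180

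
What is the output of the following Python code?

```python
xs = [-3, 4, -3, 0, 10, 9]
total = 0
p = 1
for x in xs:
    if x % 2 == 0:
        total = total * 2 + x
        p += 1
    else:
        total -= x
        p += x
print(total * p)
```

371

x=-3: not even, total = 0-(-3) = 3; p=-2
x=4: even, total = 3*2+4 = 10; p=-1
x=-3: not even, total = 10-(-3) = 13; p=-4
x=0: even, total = 13*2+0 = 26; p=-3
x=10: even, total = 26*2+10 = 62; p=-2
x=9: not even, total = 62-9 = 53; p=7
total*p = 53*7 = 371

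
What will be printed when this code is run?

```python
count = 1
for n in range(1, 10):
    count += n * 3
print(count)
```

n=1: count = 1+1*3 = 4
n=2: count = 4+2*3 = 10
n=3: count = 10+3*3 = 19
n=4: count = 19+4*3 = 31
n=5: count = 31+5*3 = 46
n=6: count = 46+6*3 = 64
n=7: count = 64+7*3 = 85
n=8: count = 85+8*3 = 109
n=9: count = 109+9*3 = 136

136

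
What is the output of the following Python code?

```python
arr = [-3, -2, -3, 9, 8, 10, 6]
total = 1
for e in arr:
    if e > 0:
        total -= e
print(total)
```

-32

e=-3: not >0
e=-2: not >0
e=-3: not >0
e=9: >0, total = 1-9 = -8
e=8: >0, total = (-8)-8 = -16
e=10: >0, total = (-16)-10 = -26
e=6: >0, total = (-26)-6 = -32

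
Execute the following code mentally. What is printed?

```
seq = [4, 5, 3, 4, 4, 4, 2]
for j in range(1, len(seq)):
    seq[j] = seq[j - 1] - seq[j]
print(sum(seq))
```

-55

j=1: seq[1] = 4-5 = -1 → [4, -1, 3, 4, 4, 4, 2]
j=2: seq[2] = (-1)-3 = -4 → [4, -1, -4, 4, 4, 4, 2]
j=3: seq[3] = (-4)-4 = -8 → [4, -1, -4, -8, 4, 4, 2]
j=4: seq[4] = (-8)-4 = -12 → [4, -1, -4, -8, -12, 4, 2]
j=5: seq[5] = (-12)-4 = -16 → [4, -1, -4, -8, -12, -16, 2]
j=6: seq[6] = (-16)-2 = -18 → [4, -1, -4, -8, -12, -16, -18]
sum = -55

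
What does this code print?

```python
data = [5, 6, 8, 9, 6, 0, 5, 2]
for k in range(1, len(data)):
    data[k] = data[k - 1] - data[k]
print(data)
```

[5, -1, -9, -18, -24, -24, -29, -31]

k=1: data[1] = 5-6 = -1 → [5, -1, 8, 9, 6, 0, 5, 2]
k=2: data[2] = (-1)-8 = -9 → [5, -1, -9, 9, 6, 0, 5, 2]
k=3: data[3] = (-9)-9 = -18 → [5, -1, -9, -18, 6, 0, 5, 2]
k=4: data[4] = (-18)-6 = -24 → [5, -1, -9, -18, -24, 0, 5, 2]
k=5: data[5] = (-24)-0 = -24 → [5, -1, -9, -18, -24, -24, 5, 2]
k=6: data[6] = (-24)-5 = -29 → [5, -1, -9, -18, -24, -24, -29, 2]
k=7: data[7] = (-29)-2 = -31 → [5, -1, -9, -18, -24, -24, -29, -31]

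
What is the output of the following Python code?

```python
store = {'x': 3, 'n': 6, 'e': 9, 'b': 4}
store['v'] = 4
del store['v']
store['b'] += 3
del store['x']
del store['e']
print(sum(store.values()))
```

13

store['v'] = 4 → {'x': 3, 'n': 6, 'e': 9, 'b': 4, 'v': 4}
del 'v' → {'x': 3, 'n': 6, 'e': 9, 'b': 4}
store['b'] = 4+3 = 7 → {'x': 3, 'n': 6, 'e': 9, 'b': 7}
del 'x' → {'n': 6, 'e': 9, 'b': 7}
del 'e' → {'n': 6, 'b': 7}
sum of values = 13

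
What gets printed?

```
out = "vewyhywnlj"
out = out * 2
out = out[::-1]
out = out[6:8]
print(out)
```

yw

repeat ×2 → 'vewyhywnljvewyhywnlj'
reverse → 'jlnwyhywevjlnwyhywev'
slice [6:8] → 'yw'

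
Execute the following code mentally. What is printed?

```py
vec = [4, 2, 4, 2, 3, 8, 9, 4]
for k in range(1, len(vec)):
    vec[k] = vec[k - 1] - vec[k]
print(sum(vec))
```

k=1: vec[1] = 4-2 = 2 → [4, 2, 4, 2, 3, 8, 9, 4]
k=2: vec[2] = 2-4 = -2 → [4, 2, -2, 2, 3, 8, 9, 4]
k=3: vec[3] = (-2)-2 = -4 → [4, 2, -2, -4, 3, 8, 9, 4]
k=4: vec[4] = (-4)-3 = -7 → [4, 2, -2, -4, -7, 8, 9, 4]
k=5: vec[5] = (-7)-8 = -15 → [4, 2, -2, -4, -7, -15, 9, 4]
k=6: vec[6] = (-15)-9 = -24 → [4, 2, -2, -4, -7, -15, -24, 4]
k=7: vec[7] = (-24)-4 = -28 → [4, 2, -2, -4, -7, -15, -24, -28]
sum = -74

-74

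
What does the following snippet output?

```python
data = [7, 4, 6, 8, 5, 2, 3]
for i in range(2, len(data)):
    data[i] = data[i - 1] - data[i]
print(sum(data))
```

i=2: data[2] = 4-6 = -2 → [7, 4, -2, 8, 5, 2, 3]
i=3: data[3] = (-2)-8 = -10 → [7, 4, -2, -10, 5, 2, 3]
i=4: data[4] = (-10)-5 = -15 → [7, 4, -2, -10, -15, 2, 3]
i=5: data[5] = (-15)-2 = -17 → [7, 4, -2, -10, -15, -17, 3]
i=6: data[6] = (-17)-3 = -20 → [7, 4, -2, -10, -15, -17, -20]
sum = -53

-53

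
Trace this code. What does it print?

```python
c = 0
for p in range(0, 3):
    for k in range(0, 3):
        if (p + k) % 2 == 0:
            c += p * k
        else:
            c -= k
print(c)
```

p=0,k=0: even sum, c = 0+0 = 0
p=0,k=1: odd sum, c = 0-1 = -1
p=0,k=2: even sum, c = (-1)+0 = -1
p=1,k=0: odd sum, c = (-1)-0 = -1
p=1,k=1: even sum, c = (-1)+1 = 0
p=1,k=2: odd sum, c = 0-2 = -2
p=2,k=0: even sum, c = (-2)+0 = -2
p=2,k=1: odd sum, c = (-2)-1 = -3
p=2,k=2: even sum, c = (-3)+4 = 1

1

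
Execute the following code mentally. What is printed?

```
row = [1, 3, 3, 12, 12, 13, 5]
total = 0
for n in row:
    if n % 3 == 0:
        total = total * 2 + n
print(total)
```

n=1: not %3==0
n=3: %3==0, total = 0*2+3 = 3
n=3: %3==0, total = 3*2+3 = 9
n=12: %3==0, total = 9*2+12 = 30
n=12: %3==0, total = 30*2+12 = 72
n=13: not %3==0
n=5: not %3==0

72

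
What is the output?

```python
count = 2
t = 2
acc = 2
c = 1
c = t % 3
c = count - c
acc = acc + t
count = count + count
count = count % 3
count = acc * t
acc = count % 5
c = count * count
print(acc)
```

c = 2%3 = 2
c = 2-2 = 0
acc = 2+2 = 4
count = 2+2 = 4
count = 4%3 = 1
count = 4*2 = 8
acc = 8%5 = 3
c = 8*8 = 64

3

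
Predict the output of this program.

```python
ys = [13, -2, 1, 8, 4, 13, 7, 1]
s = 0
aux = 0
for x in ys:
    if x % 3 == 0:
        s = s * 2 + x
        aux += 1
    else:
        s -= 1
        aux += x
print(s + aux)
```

37

x=13: not %3==0, s = 0-1 = -1; aux=13
x=-2: not %3==0, s = (-1)-1 = -2; aux=11
x=1: not %3==0, s = (-2)-1 = -3; aux=12
x=8: not %3==0, s = (-3)-1 = -4; aux=20
x=4: not %3==0, s = (-4)-1 = -5; aux=24
x=13: not %3==0, s = (-5)-1 = -6; aux=37
x=7: not %3==0, s = (-6)-1 = -7; aux=44
x=1: not %3==0, s = (-7)-1 = -8; aux=45
s+aux = (-8)+45 = 37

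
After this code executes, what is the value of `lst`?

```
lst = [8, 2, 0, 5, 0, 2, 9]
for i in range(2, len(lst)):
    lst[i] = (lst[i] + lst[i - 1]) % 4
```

i=2: lst[2] = (0+2)%4 = 2 → [8, 2, 2, 5, 0, 2, 9]
i=3: lst[3] = (5+2)%4 = 3 → [8, 2, 2, 3, 0, 2, 9]
i=4: lst[4] = (0+3)%4 = 3 → [8, 2, 2, 3, 3, 2, 9]
i=5: lst[5] = (2+3)%4 = 1 → [8, 2, 2, 3, 3, 1, 9]
i=6: lst[6] = (9+1)%4 = 2 → [8, 2, 2, 3, 3, 1, 2]

[8, 2, 2, 3, 3, 1, 2]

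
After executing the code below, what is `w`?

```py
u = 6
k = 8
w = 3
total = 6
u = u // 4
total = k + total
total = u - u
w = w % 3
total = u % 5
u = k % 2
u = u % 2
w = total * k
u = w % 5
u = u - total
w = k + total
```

9

u = 6//4 = 1
total = 8+6 = 14
total = 1-1 = 0
w = 3%3 = 0
total = 1%5 = 1
u = 8%2 = 0
u = 0%2 = 0
w = 1*8 = 8
u = 8%5 = 3
u = 3-1 = 2
w = 8+1 = 9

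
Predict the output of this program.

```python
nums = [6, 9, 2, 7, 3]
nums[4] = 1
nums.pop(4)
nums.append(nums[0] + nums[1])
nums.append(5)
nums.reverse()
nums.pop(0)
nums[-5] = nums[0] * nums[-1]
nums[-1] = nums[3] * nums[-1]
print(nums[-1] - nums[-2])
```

45

nums[4] = 1 → [6, 9, 2, 7, 1]
pop(4) removes 1 → [6, 9, 2, 7]
append nums[0]+nums[1] = 6+9 = 15 → [6, 9, 2, 7, 15]
append 5 → [6, 9, 2, 7, 15, 5]
reverse → [5, 15, 7, 2, 9, 6]
pop(0) removes 5 → [15, 7, 2, 9, 6]
nums[-5] = nums[0]*nums[-1] = 15*6 = 90 → [90, 7, 2, 9, 6]
nums[-1] = nums[3]*nums[-1] = 9*6 = 54 → [90, 7, 2, 9, 54]
nums[-1]-nums[-2] = 54-9 = 45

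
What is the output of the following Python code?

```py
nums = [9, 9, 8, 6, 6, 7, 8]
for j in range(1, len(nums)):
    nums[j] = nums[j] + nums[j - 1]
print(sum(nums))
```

221

j=1: nums[1] = 9+9 = 18 → [9, 18, 8, 6, 6, 7, 8]
j=2: nums[2] = 8+18 = 26 → [9, 18, 26, 6, 6, 7, 8]
j=3: nums[3] = 6+26 = 32 → [9, 18, 26, 32, 6, 7, 8]
j=4: nums[4] = 6+32 = 38 → [9, 18, 26, 32, 38, 7, 8]
j=5: nums[5] = 7+38 = 45 → [9, 18, 26, 32, 38, 45, 8]
j=6: nums[6] = 8+45 = 53 → [9, 18, 26, 32, 38, 45, 53]
sum = 221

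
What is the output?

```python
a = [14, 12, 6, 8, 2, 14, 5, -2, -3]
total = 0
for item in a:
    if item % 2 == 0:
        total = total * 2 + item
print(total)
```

item=14: even, total = 0*2+14 = 14
item=12: even, total = 14*2+12 = 40
item=6: even, total = 40*2+6 = 86
item=8: even, total = 86*2+8 = 180
item=2: even, total = 180*2+2 = 362
item=14: even, total = 362*2+14 = 738
item=5: not even
item=-2: even, total = 738*2+(-2) = 1474
item=-3: not even

1474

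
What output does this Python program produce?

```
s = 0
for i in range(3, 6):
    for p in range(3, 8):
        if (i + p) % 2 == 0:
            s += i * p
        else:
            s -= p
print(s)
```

125

i=3,p=3: even sum, s = 0+9 = 9
i=3,p=4: odd sum, s = 9-4 = 5
i=3,p=5: even sum, s = 5+15 = 20
i=3,p=6: odd sum, s = 20-6 = 14
i=3,p=7: even sum, s = 14+21 = 35
i=4,p=3: odd sum, s = 35-3 = 32
i=4,p=4: even sum, s = 32+16 = 48
i=4,p=5: odd sum, s = 48-5 = 43
i=4,p=6: even sum, s = 43+24 = 67
i=4,p=7: odd sum, s = 67-7 = 60
i=5,p=3: even sum, s = 60+15 = 75
i=5,p=4: odd sum, s = 75-4 = 71
i=5,p=5: even sum, s = 71+25 = 96
i=5,p=6: odd sum, s = 96-6 = 90
i=5,p=7: even sum, s = 90+35 = 125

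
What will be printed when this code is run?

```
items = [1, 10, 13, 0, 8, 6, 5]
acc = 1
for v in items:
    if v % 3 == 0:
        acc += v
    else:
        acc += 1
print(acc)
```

12

v=1: not %3==0, acc = 1+1 = 2
v=10: not %3==0, acc = 2+1 = 3
v=13: not %3==0, acc = 3+1 = 4
v=0: %3==0, acc = 4+0 = 4
v=8: not %3==0, acc = 4+1 = 5
v=6: %3==0, acc = 5+6 = 11
v=5: not %3==0, acc = 11+1 = 12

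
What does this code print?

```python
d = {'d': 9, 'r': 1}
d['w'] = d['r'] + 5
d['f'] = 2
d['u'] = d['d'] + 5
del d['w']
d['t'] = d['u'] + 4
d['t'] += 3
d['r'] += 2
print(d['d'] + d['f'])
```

d['w'] = d['r']+5 = 6 → {'d': 9, 'r': 1, 'w': 6}
d['f'] = 2 → {'d': 9, 'r': 1, 'w': 6, 'f': 2}
d['u'] = d['d']+5 = 14 → {'d': 9, 'r': 1, 'w': 6, 'f': 2, 'u': 14}
del 'w' → {'d': 9, 'r': 1, 'f': 2, 'u': 14}
d['t'] = d['u']+4 = 18 → {'d': 9, 'r': 1, 'f': 2, 'u': 14, 't': 18}
d['t'] = 18+3 = 21 → {'d': 9, 'r': 1, 'f': 2, 'u': 14, 't': 21}
d['r'] = 1+2 = 3 → {'d': 9, 'r': 3, 'f': 2, 'u': 14, 't': 21}
d['d']+d['f'] = 9+2 = 11

11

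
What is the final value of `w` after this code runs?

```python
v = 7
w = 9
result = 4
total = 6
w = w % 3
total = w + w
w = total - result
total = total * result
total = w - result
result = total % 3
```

w = 9%3 = 0
total = 0+0 = 0
w = 0-4 = -4
total = 0*4 = 0
total = (-4)-4 = -8
result = (-8)%3 = 1

-4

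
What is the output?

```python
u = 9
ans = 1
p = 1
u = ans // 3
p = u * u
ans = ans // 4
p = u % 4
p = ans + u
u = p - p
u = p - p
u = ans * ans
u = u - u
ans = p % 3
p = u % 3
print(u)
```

0

u = 1//3 = 0
p = 0*0 = 0
ans = 1//4 = 0
p = 0%4 = 0
p = 0+0 = 0
u = 0-0 = 0
u = 0-0 = 0
u = 0*0 = 0
u = 0-0 = 0
ans = 0%3 = 0
p = 0%3 = 0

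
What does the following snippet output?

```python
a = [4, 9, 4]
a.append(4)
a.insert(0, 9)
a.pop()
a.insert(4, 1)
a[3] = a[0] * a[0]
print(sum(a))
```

104

append 4 → [4, 9, 4, 4]
insert 9 at 0 → [9, 4, 9, 4, 4]
pop() removes 4 → [9, 4, 9, 4]
insert 1 at 4 → [9, 4, 9, 4, 1]
a[3] = a[0]*a[0] = 9*9 = 81 → [9, 4, 9, 81, 1]
sum = 104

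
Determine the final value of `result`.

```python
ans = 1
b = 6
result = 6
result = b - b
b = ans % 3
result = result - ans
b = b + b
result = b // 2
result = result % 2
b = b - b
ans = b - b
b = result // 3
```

result = 6-6 = 0
b = 1%3 = 1
result = 0-1 = -1
b = 1+1 = 2
result = 2//2 = 1
result = 1%2 = 1
b = 2-2 = 0
ans = 0-0 = 0
b = 1//3 = 0

1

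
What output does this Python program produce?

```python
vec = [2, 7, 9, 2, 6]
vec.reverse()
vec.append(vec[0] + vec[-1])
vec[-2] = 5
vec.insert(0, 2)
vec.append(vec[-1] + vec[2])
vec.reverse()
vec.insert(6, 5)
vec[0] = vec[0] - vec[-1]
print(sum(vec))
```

reverse → [6, 2, 9, 7, 2]
append vec[0]+vec[-1] = 6+2 = 8 → [6, 2, 9, 7, 2, 8]
vec[-2] = 5 → [6, 2, 9, 7, 5, 8]
insert 2 at 0 → [2, 6, 2, 9, 7, 5, 8]
append vec[-1]+vec[2] = 8+2 = 10 → [2, 6, 2, 9, 7, 5, 8, 10]
reverse → [10, 8, 5, 7, 9, 2, 6, 2]
insert 5 at 6 → [10, 8, 5, 7, 9, 2, 5, 6, 2]
vec[0] = vec[0]-vec[-1] = 10-2 = 8 → [8, 8, 5, 7, 9, 2, 5, 6, 2]
sum = 52

52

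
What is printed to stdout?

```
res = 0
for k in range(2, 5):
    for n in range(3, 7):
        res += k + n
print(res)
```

k=2,n=3: res = 0+5 = 5
k=2,n=4: res = 5+6 = 11
k=2,n=5: res = 11+7 = 18
k=2,n=6: res = 18+8 = 26
k=3,n=3: res = 26+6 = 32
k=3,n=4: res = 32+7 = 39
k=3,n=5: res = 39+8 = 47
k=3,n=6: res = 47+9 = 56
k=4,n=3: res = 56+7 = 63
k=4,n=4: res = 63+8 = 71
k=4,n=5: res = 71+9 = 80
k=4,n=6: res = 80+10 = 90

90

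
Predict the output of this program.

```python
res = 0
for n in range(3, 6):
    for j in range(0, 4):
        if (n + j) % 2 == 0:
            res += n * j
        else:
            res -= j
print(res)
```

n=3,j=0: odd sum, res = 0-0 = 0
n=3,j=1: even sum, res = 0+3 = 3
n=3,j=2: odd sum, res = 3-2 = 1
n=3,j=3: even sum, res = 1+9 = 10
n=4,j=0: even sum, res = 10+0 = 10
n=4,j=1: odd sum, res = 10-1 = 9
n=4,j=2: even sum, res = 9+8 = 17
n=4,j=3: odd sum, res = 17-3 = 14
n=5,j=0: odd sum, res = 14-0 = 14
n=5,j=1: even sum, res = 14+5 = 19
n=5,j=2: odd sum, res = 19-2 = 17
n=5,j=3: even sum, res = 17+15 = 32

32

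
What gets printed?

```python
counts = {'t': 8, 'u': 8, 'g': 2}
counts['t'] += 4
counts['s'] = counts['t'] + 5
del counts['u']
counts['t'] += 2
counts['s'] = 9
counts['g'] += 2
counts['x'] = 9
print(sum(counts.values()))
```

36

counts['t'] = 8+4 = 12 → {'t': 12, 'u': 8, 'g': 2}
counts['s'] = counts['t']+5 = 17 → {'t': 12, 'u': 8, 'g': 2, 's': 17}
del 'u' → {'t': 12, 'g': 2, 's': 17}
counts['t'] = 12+2 = 14 → {'t': 14, 'g': 2, 's': 17}
counts['s'] = 9 → {'t': 14, 'g': 2, 's': 9}
counts['g'] = 2+2 = 4 → {'t': 14, 'g': 4, 's': 9}
counts['x'] = 9 → {'t': 14, 'g': 4, 's': 9, 'x': 9}
sum of values = 36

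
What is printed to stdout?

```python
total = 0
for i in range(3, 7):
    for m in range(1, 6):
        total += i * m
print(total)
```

i=3,m=1: total = 0+3 = 3
i=3,m=2: total = 3+6 = 9
i=3,m=3: total = 9+9 = 18
i=3,m=4: total = 18+12 = 30
i=3,m=5: total = 30+15 = 45
i=4,m=1: total = 45+4 = 49
i=4,m=2: total = 49+8 = 57
i=4,m=3: total = 57+12 = 69
i=4,m=4: total = 69+16 = 85
i=4,m=5: total = 85+20 = 105
i=5,m=1: total = 105+5 = 110
i=5,m=2: total = 110+10 = 120
i=5,m=3: total = 120+15 = 135
i=5,m=4: total = 135+20 = 155
i=5,m=5: total = 155+25 = 180
i=6,m=1: total = 180+6 = 186
i=6,m=2: total = 186+12 = 198
i=6,m=3: total = 198+18 = 216
i=6,m=4: total = 216+24 = 240
i=6,m=5: total = 240+30 = 270

270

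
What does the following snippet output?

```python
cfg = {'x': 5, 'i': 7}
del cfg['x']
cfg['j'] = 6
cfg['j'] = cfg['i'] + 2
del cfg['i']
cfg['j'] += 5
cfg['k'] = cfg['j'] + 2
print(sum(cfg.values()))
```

del 'x' → {'i': 7}
cfg['j'] = 6 → {'i': 7, 'j': 6}
cfg['j'] = cfg['i']+2 = 9 → {'i': 7, 'j': 9}
del 'i' → {'j': 9}
cfg['j'] = 9+5 = 14 → {'j': 14}
cfg['k'] = cfg['j']+2 = 16 → {'j': 14, 'k': 16}
sum of values = 30

30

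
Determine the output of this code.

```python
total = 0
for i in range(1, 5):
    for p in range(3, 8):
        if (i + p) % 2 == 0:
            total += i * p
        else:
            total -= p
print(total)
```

70

i=1,p=3: even sum, total = 0+3 = 3
i=1,p=4: odd sum, total = 3-4 = -1
i=1,p=5: even sum, total = (-1)+5 = 4
i=1,p=6: odd sum, total = 4-6 = -2
i=1,p=7: even sum, total = (-2)+7 = 5
i=2,p=3: odd sum, total = 5-3 = 2
i=2,p=4: even sum, total = 2+8 = 10
i=2,p=5: odd sum, total = 10-5 = 5
i=2,p=6: even sum, total = 5+12 = 17
i=2,p=7: odd sum, total = 17-7 = 10
i=3,p=3: even sum, total = 10+9 = 19
i=3,p=4: odd sum, total = 19-4 = 15
i=3,p=5: even sum, total = 15+15 = 30
i=3,p=6: odd sum, total = 30-6 = 24
i=3,p=7: even sum, total = 24+21 = 45
i=4,p=3: odd sum, total = 45-3 = 42
i=4,p=4: even sum, total = 42+16 = 58
i=4,p=5: odd sum, total = 58-5 = 53
i=4,p=6: even sum, total = 53+24 = 77
i=4,p=7: odd sum, total = 77-7 = 70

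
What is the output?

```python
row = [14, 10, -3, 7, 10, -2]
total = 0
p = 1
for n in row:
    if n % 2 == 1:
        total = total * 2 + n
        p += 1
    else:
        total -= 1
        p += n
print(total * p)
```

n=14: not odd, total = 0-1 = -1; p=15
n=10: not odd, total = (-1)-1 = -2; p=25
n=-3: odd, total = (-2)*2+(-3) = -7; p=26
n=7: odd, total = (-7)*2+7 = -7; p=27
n=10: not odd, total = (-7)-1 = -8; p=37
n=-2: not odd, total = (-8)-1 = -9; p=35
total*p = (-9)*35 = -315

-315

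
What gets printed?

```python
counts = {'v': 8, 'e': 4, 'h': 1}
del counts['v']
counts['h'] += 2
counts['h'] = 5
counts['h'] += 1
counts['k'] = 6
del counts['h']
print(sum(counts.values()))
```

10

del 'v' → {'e': 4, 'h': 1}
counts['h'] = 1+2 = 3 → {'e': 4, 'h': 3}
counts['h'] = 5 → {'e': 4, 'h': 5}
counts['h'] = 5+1 = 6 → {'e': 4, 'h': 6}
counts['k'] = 6 → {'e': 4, 'h': 6, 'k': 6}
del 'h' → {'e': 4, 'k': 6}
sum of values = 10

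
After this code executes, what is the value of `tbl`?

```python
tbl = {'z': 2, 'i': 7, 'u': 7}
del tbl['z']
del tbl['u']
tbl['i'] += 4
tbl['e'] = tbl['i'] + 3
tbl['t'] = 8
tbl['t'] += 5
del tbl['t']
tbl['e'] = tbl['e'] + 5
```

del 'z' → {'i': 7, 'u': 7}
del 'u' → {'i': 7}
tbl['i'] = 7+4 = 11 → {'i': 11}
tbl['e'] = tbl['i']+3 = 14 → {'i': 11, 'e': 14}
tbl['t'] = 8 → {'i': 11, 'e': 14, 't': 8}
tbl['t'] = 8+5 = 13 → {'i': 11, 'e': 14, 't': 13}
del 't' → {'i': 11, 'e': 14}
tbl['e'] = tbl['e']+5 = 19 → {'i': 11, 'e': 19}

{'i': 11, 'e': 19}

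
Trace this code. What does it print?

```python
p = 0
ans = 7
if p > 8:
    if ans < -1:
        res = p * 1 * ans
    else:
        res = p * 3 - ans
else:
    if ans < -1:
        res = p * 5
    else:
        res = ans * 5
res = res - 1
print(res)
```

p=0, ans=7
p > 8 is False; ans < -1 is False
→ res = ans * 5 = 35
res = 35-1 = 34

34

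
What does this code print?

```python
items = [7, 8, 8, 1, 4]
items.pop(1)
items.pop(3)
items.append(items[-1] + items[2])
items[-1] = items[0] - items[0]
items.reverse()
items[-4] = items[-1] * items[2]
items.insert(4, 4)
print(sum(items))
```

pop(1) removes 8 → [7, 8, 1, 4]
pop(3) removes 4 → [7, 8, 1]
append items[-1]+items[2] = 1+1 = 2 → [7, 8, 1, 2]
items[-1] = items[0]-items[0] = 7-7 = 0 → [7, 8, 1, 0]
reverse → [0, 1, 8, 7]
items[-4] = items[-1]*items[2] = 7*8 = 56 → [56, 1, 8, 7]
insert 4 at 4 → [56, 1, 8, 7, 4]
sum = 76

76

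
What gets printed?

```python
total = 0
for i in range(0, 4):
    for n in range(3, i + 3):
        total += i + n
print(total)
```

i=1,n=3: total = 0+4 = 4
i=2,n=3: total = 4+5 = 9
i=2,n=4: total = 9+6 = 15
i=3,n=3: total = 15+6 = 21
i=3,n=4: total = 21+7 = 28
i=3,n=5: total = 28+8 = 36

36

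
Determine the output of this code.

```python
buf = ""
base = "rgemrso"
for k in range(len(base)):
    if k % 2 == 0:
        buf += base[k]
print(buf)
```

rero

k=0: add 'r' → 'r'
k=1: skip
k=2: add 'e' → 're'
k=3: skip
k=4: add 'r' → 'rer'
k=5: skip
k=6: add 'o' → 'rero'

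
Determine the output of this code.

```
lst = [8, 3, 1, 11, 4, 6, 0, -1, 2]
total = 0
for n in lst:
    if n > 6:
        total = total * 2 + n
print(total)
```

n=8: >6, total = 0*2+8 = 8
n=3: not >6
n=1: not >6
n=11: >6, total = 8*2+11 = 27
n=4: not >6
n=6: not >6
n=0: not >6
n=-1: not >6
n=2: not >6

27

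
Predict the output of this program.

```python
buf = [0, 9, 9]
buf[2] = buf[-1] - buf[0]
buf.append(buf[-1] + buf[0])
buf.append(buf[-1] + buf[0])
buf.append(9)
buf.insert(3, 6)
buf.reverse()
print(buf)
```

buf[2] = buf[-1]-buf[0] = 9-0 = 9 → [0, 9, 9]
append buf[-1]+buf[0] = 9+0 = 9 → [0, 9, 9, 9]
append buf[-1]+buf[0] = 9+0 = 9 → [0, 9, 9, 9, 9]
append 9 → [0, 9, 9, 9, 9, 9]
insert 6 at 3 → [0, 9, 9, 6, 9, 9, 9]
reverse → [9, 9, 9, 6, 9, 9, 0]

[9, 9, 9, 6, 9, 9, 0]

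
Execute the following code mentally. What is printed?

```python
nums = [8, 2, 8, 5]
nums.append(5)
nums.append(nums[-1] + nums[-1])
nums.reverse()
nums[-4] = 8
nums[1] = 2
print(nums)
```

[10, 2, 8, 8, 2, 8]

append 5 → [8, 2, 8, 5, 5]
append nums[-1]+nums[-1] = 5+5 = 10 → [8, 2, 8, 5, 5, 10]
reverse → [10, 5, 5, 8, 2, 8]
nums[-4] = 8 → [10, 5, 8, 8, 2, 8]
nums[1] = 2 → [10, 2, 8, 8, 2, 8]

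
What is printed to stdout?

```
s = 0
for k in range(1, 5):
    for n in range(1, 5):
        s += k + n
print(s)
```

k=1,n=1: s = 0+2 = 2
k=1,n=2: s = 2+3 = 5
k=1,n=3: s = 5+4 = 9
k=1,n=4: s = 9+5 = 14
k=2,n=1: s = 14+3 = 17
k=2,n=2: s = 17+4 = 21
k=2,n=3: s = 21+5 = 26
k=2,n=4: s = 26+6 = 32
k=3,n=1: s = 32+4 = 36
k=3,n=2: s = 36+5 = 41
k=3,n=3: s = 41+6 = 47
k=3,n=4: s = 47+7 = 54
k=4,n=1: s = 54+5 = 59
k=4,n=2: s = 59+6 = 65
k=4,n=3: s = 65+7 = 72
k=4,n=4: s = 72+8 = 80

80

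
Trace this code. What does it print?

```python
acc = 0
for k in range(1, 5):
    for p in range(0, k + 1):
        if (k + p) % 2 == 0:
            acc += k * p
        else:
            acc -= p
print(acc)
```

k=1,p=0: odd sum, acc = 0-0 = 0
k=1,p=1: even sum, acc = 0+1 = 1
k=2,p=0: even sum, acc = 1+0 = 1
k=2,p=1: odd sum, acc = 1-1 = 0
k=2,p=2: even sum, acc = 0+4 = 4
k=3,p=0: odd sum, acc = 4-0 = 4
k=3,p=1: even sum, acc = 4+3 = 7
k=3,p=2: odd sum, acc = 7-2 = 5
k=3,p=3: even sum, acc = 5+9 = 14
k=4,p=0: even sum, acc = 14+0 = 14
k=4,p=1: odd sum, acc = 14-1 = 13
k=4,p=2: even sum, acc = 13+8 = 21
k=4,p=3: odd sum, acc = 21-3 = 18
k=4,p=4: even sum, acc = 18+16 = 34

34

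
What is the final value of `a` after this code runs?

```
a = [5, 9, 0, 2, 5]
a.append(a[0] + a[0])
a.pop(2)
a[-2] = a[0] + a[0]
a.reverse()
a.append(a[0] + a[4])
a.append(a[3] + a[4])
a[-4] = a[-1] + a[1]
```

[10, 10, 2, 24, 5, 15, 14]

append a[0]+a[0] = 5+5 = 10 → [5, 9, 0, 2, 5, 10]
pop(2) removes 0 → [5, 9, 2, 5, 10]
a[-2] = a[0]+a[0] = 5+5 = 10 → [5, 9, 2, 10, 10]
reverse → [10, 10, 2, 9, 5]
append a[0]+a[4] = 10+5 = 15 → [10, 10, 2, 9, 5, 15]
append a[3]+a[4] = 9+5 = 14 → [10, 10, 2, 9, 5, 15, 14]
a[-4] = a[-1]+a[1] = 14+10 = 24 → [10, 10, 2, 24, 5, 15, 14]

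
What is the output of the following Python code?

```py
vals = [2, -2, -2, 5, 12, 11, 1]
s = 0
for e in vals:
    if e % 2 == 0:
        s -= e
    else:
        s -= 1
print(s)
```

-13

e=2: even, s = 0-2 = -2
e=-2: even, s = (-2)-(-2) = 0
e=-2: even, s = 0-(-2) = 2
e=5: not even, s = 2-1 = 1
e=12: even, s = 1-12 = -11
e=11: not even, s = (-11)-1 = -12
e=1: not even, s = (-12)-1 = -13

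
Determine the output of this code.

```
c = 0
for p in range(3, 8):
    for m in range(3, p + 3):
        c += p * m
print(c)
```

p=3,m=3: c = 0+9 = 9
p=3,m=4: c = 9+12 = 21
p=3,m=5: c = 21+15 = 36
p=4,m=3: c = 36+12 = 48
p=4,m=4: c = 48+16 = 64
p=4,m=5: c = 64+20 = 84
p=4,m=6: c = 84+24 = 108
p=5,m=3: c = 108+15 = 123
p=5,m=4: c = 123+20 = 143
p=5,m=5: c = 143+25 = 168
p=5,m=6: c = 168+30 = 198
p=5,m=7: c = 198+35 = 233
p=6,m=3: c = 233+18 = 251
p=6,m=4: c = 251+24 = 275
p=6,m=5: c = 275+30 = 305
p=6,m=6: c = 305+36 = 341
p=6,m=7: c = 341+42 = 383
p=6,m=8: c = 383+48 = 431
p=7,m=3: c = 431+21 = 452
p=7,m=4: c = 452+28 = 480
p=7,m=5: c = 480+35 = 515
p=7,m=6: c = 515+42 = 557
p=7,m=7: c = 557+49 = 606
p=7,m=8: c = 606+56 = 662
p=7,m=9: c = 662+63 = 725

725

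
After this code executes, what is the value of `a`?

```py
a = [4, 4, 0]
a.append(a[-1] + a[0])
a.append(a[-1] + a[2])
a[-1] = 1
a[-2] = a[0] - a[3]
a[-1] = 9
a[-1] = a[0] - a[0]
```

append a[-1]+a[0] = 0+4 = 4 → [4, 4, 0, 4]
append a[-1]+a[2] = 4+0 = 4 → [4, 4, 0, 4, 4]
a[-1] = 1 → [4, 4, 0, 4, 1]
a[-2] = a[0]-a[3] = 4-4 = 0 → [4, 4, 0, 0, 1]
a[-1] = 9 → [4, 4, 0, 0, 9]
a[-1] = a[0]-a[0] = 4-4 = 0 → [4, 4, 0, 0, 0]

[4, 4, 0, 0, 0]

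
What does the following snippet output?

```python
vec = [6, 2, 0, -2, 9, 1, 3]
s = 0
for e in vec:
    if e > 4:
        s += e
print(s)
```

e=6: >4, s = 0+6 = 6
e=2: not >4
e=0: not >4
e=-2: not >4
e=9: >4, s = 6+9 = 15
e=1: not >4
e=3: not >4

15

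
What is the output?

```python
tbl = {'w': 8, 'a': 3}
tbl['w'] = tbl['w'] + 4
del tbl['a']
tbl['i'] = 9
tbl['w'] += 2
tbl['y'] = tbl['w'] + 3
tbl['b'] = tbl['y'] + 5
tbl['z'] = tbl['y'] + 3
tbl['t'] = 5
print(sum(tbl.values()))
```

tbl['w'] = tbl['w']+4 = 12 → {'w': 12, 'a': 3}
del 'a' → {'w': 12}
tbl['i'] = 9 → {'w': 12, 'i': 9}
tbl['w'] = 12+2 = 14 → {'w': 14, 'i': 9}
tbl['y'] = tbl['w']+3 = 17 → {'w': 14, 'i': 9, 'y': 17}
tbl['b'] = tbl['y']+5 = 22 → {'w': 14, 'i': 9, 'y': 17, 'b': 22}
tbl['z'] = tbl['y']+3 = 20 → {'w': 14, 'i': 9, 'y': 17, 'b': 22, 'z': 20}
tbl['t'] = 5 → {'w': 14, 'i': 9, 'y': 17, 'b': 22, 'z': 20, 't': 5}
sum of values = 87

87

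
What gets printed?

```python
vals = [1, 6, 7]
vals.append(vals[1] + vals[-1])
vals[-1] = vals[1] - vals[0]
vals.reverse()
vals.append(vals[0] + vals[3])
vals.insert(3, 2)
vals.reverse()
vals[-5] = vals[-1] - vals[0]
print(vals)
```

append vals[1]+vals[-1] = 6+7 = 13 → [1, 6, 7, 13]
vals[-1] = vals[1]-vals[0] = 6-1 = 5 → [1, 6, 7, 5]
reverse → [5, 7, 6, 1]
append vals[0]+vals[3] = 5+1 = 6 → [5, 7, 6, 1, 6]
insert 2 at 3 → [5, 7, 6, 2, 1, 6]
reverse → [6, 1, 2, 6, 7, 5]
vals[-5] = vals[-1]-vals[0] = 5-6 = -1 → [6, -1, 2, 6, 7, 5]

[6, -1, 2, 6, 7, 5]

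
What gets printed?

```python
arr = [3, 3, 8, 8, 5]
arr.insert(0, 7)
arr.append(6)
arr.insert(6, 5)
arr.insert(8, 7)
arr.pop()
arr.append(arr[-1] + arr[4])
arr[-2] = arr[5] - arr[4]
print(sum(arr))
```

insert 7 at 0 → [7, 3, 3, 8, 8, 5]
append 6 → [7, 3, 3, 8, 8, 5, 6]
insert 5 at 6 → [7, 3, 3, 8, 8, 5, 5, 6]
insert 7 at 8 → [7, 3, 3, 8, 8, 5, 5, 6, 7]
pop() removes 7 → [7, 3, 3, 8, 8, 5, 5, 6]
append arr[-1]+arr[4] = 6+8 = 14 → [7, 3, 3, 8, 8, 5, 5, 6, 14]
arr[-2] = arr[5]-arr[4] = 5-8 = -3 → [7, 3, 3, 8, 8, 5, 5, -3, 14]
sum = 50

50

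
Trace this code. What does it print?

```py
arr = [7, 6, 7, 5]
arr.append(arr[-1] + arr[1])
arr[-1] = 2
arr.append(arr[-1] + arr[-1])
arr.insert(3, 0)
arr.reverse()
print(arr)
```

[4, 2, 5, 0, 7, 6, 7]

append arr[-1]+arr[1] = 5+6 = 11 → [7, 6, 7, 5, 11]
arr[-1] = 2 → [7, 6, 7, 5, 2]
append arr[-1]+arr[-1] = 2+2 = 4 → [7, 6, 7, 5, 2, 4]
insert 0 at 3 → [7, 6, 7, 0, 5, 2, 4]
reverse → [4, 2, 5, 0, 7, 6, 7]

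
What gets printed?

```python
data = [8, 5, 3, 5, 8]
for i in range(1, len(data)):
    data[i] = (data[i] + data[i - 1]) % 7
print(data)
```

i=1: data[1] = (5+8)%7 = 6 → [8, 6, 3, 5, 8]
i=2: data[2] = (3+6)%7 = 2 → [8, 6, 2, 5, 8]
i=3: data[3] = (5+2)%7 = 0 → [8, 6, 2, 0, 8]
i=4: data[4] = (8+0)%7 = 1 → [8, 6, 2, 0, 1]

[8, 6, 2, 0, 1]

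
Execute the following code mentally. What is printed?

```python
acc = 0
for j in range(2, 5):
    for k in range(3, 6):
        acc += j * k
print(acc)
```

j=2,k=3: acc = 0+6 = 6
j=2,k=4: acc = 6+8 = 14
j=2,k=5: acc = 14+10 = 24
j=3,k=3: acc = 24+9 = 33
j=3,k=4: acc = 33+12 = 45
j=3,k=5: acc = 45+15 = 60
j=4,k=3: acc = 60+12 = 72
j=4,k=4: acc = 72+16 = 88
j=4,k=5: acc = 88+20 = 108

108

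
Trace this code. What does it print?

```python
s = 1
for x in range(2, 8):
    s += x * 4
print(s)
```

109

x=2: s = 1+2*4 = 9
x=3: s = 9+3*4 = 21
x=4: s = 21+4*4 = 37
x=5: s = 37+5*4 = 57
x=6: s = 57+6*4 = 81
x=7: s = 81+7*4 = 109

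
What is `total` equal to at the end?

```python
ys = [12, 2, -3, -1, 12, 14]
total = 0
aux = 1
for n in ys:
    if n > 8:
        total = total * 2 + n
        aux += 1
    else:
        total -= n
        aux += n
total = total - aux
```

92

n=12: >8, total = 0*2+12 = 12; aux=2
n=2: not >8, total = 12-2 = 10; aux=4
n=-3: not >8, total = 10-(-3) = 13; aux=1
n=-1: not >8, total = 13-(-1) = 14; aux=0
n=12: >8, total = 14*2+12 = 40; aux=1
n=14: >8, total = 40*2+14 = 94; aux=2
total-aux = 94-2 = 92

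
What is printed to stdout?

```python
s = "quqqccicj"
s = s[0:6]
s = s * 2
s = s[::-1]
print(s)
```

slice [0:6] → 'quqqcc'
repeat ×2 → 'quqqccquqqcc'
reverse → 'ccqquqccqquq'

ccqquqccqquq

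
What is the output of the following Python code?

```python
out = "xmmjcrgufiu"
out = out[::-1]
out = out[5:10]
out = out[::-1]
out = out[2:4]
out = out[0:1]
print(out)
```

j

reverse → 'uifugrcjmmx'
slice [5:10] → 'rcjmm'
reverse → 'mmjcr'
slice [2:4] → 'jc'
slice [0:1] → 'j'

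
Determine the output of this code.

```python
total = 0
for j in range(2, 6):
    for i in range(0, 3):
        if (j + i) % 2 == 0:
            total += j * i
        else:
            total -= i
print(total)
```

14

j=2,i=0: even sum, total = 0+0 = 0
j=2,i=1: odd sum, total = 0-1 = -1
j=2,i=2: even sum, total = (-1)+4 = 3
j=3,i=0: odd sum, total = 3-0 = 3
j=3,i=1: even sum, total = 3+3 = 6
j=3,i=2: odd sum, total = 6-2 = 4
j=4,i=0: even sum, total = 4+0 = 4
j=4,i=1: odd sum, total = 4-1 = 3
j=4,i=2: even sum, total = 3+8 = 11
j=5,i=0: odd sum, total = 11-0 = 11
j=5,i=1: even sum, total = 11+5 = 16
j=5,i=2: odd sum, total = 16-2 = 14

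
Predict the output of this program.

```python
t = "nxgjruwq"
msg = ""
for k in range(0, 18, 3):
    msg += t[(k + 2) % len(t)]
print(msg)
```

gunjwx

k=0: add t[2]='g' → 'g'
k=3: add t[5]='u' → 'gu'
k=6: add t[0]='n' → 'gun'
k=9: add t[3]='j' → 'gunj'
k=12: add t[6]='w' → 'gunjw'
k=15: add t[1]='x' → 'gunjwx'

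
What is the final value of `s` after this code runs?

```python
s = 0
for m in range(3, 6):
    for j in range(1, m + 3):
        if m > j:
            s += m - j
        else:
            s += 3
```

46

m=3,j=1: 3>1, s = 0+2 = 2
m=3,j=2: 3>2, s = 2+1 = 3
m=3,j=3: not 3>3, s = 3+3 = 6
m=3,j=4: not 3>4, s = 6+3 = 9
m=3,j=5: not 3>5, s = 9+3 = 12
m=4,j=1: 4>1, s = 12+3 = 15
m=4,j=2: 4>2, s = 15+2 = 17
m=4,j=3: 4>3, s = 17+1 = 18
m=4,j=4: not 4>4, s = 18+3 = 21
m=4,j=5: not 4>5, s = 21+3 = 24
m=4,j=6: not 4>6, s = 24+3 = 27
m=5,j=1: 5>1, s = 27+4 = 31
m=5,j=2: 5>2, s = 31+3 = 34
m=5,j=3: 5>3, s = 34+2 = 36
m=5,j=4: 5>4, s = 36+1 = 37
m=5,j=5: not 5>5, s = 37+3 = 40
m=5,j=6: not 5>6, s = 40+3 = 43
m=5,j=7: not 5>7, s = 43+3 = 46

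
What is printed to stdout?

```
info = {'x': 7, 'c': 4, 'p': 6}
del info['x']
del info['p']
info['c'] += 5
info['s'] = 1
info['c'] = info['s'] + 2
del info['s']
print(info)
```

{'c': 3}

del 'x' → {'c': 4, 'p': 6}
del 'p' → {'c': 4}
info['c'] = 4+5 = 9 → {'c': 9}
info['s'] = 1 → {'c': 9, 's': 1}
info['c'] = info['s']+2 = 3 → {'c': 3, 's': 1}
del 's' → {'c': 3}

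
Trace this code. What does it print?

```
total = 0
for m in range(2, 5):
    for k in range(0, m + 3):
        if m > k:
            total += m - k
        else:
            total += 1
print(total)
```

m=2,k=0: 2>0, total = 0+2 = 2
m=2,k=1: 2>1, total = 2+1 = 3
m=2,k=2: not 2>2, total = 3+1 = 4
m=2,k=3: not 2>3, total = 4+1 = 5
m=2,k=4: not 2>4, total = 5+1 = 6
m=3,k=0: 3>0, total = 6+3 = 9
m=3,k=1: 3>1, total = 9+2 = 11
m=3,k=2: 3>2, total = 11+1 = 12
m=3,k=3: not 3>3, total = 12+1 = 13
m=3,k=4: not 3>4, total = 13+1 = 14
m=3,k=5: not 3>5, total = 14+1 = 15
m=4,k=0: 4>0, total = 15+4 = 19
m=4,k=1: 4>1, total = 19+3 = 22
m=4,k=2: 4>2, total = 22+2 = 24
m=4,k=3: 4>3, total = 24+1 = 25
m=4,k=4: not 4>4, total = 25+1 = 26
m=4,k=5: not 4>5, total = 26+1 = 27
m=4,k=6: not 4>6, total = 27+1 = 28

28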